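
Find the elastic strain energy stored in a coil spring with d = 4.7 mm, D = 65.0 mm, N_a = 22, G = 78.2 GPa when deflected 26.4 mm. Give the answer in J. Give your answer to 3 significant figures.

k = Gd⁴/(8D³N_a) = (78.2×10³)(4.7⁴)/(8·65.0³·22) = 0.78949 N/mm
U = ½kδ² = 0.5 × 0.78949 × 26.4² = 275.12 N·mm = 0.27512 J

0.275 J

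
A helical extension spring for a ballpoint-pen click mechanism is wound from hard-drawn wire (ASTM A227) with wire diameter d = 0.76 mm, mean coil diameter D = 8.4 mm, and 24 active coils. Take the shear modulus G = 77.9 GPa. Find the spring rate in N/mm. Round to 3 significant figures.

0.228 N/mm

k = Gd⁴/(8D³N_a) = (77.9×10³ × 0.76⁴) / (8 × 8.4³ × 24)
  = 25989.1 / 113799 = 0.22838 N/mm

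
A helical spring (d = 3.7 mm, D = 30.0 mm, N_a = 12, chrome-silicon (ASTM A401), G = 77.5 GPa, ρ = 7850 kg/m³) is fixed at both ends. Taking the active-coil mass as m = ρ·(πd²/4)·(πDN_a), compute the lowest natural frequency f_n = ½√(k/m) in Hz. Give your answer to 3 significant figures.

k = Gd⁴/(8D³N_a) = (77.5×10³)(3.7⁴)/(8·30.0³·12) = 5.6037 N/mm = 5603.7 N/m
Wire length L = πDN_a = π·30.0·12 = 1131 mm
m = ρ·(πd²/4)·L = 7850 × 10.752×10⁻⁶ m² × 1.131 m = 0.095459 kg
f_n = ½√(k/m) = 0.5·√(5603.7/0.095459) = 0.5·√(58703) = 121.14 Hz

121 Hz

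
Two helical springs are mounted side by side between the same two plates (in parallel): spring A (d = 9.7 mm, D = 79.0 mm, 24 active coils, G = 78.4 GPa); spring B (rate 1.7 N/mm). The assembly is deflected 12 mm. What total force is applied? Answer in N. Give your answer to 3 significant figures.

108 N

k_A = Gd⁴/(8D³N_a) = (78.4×10³)(9.7⁴)/(8·79.0³·24) = 7.332 N/mm
Parallel: k_eq = 7.332 + 1.7 = 9.032 N/mm
F = k_eq·δ = 9.032·12 = 108.38 N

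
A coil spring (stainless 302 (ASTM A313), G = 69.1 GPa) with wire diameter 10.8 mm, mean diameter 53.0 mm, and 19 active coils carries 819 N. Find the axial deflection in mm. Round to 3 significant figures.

19.7 mm

k = Gd⁴/(8D³N_a) = (69.1×10³)(10.8⁴)/(8·53.0³·19) = 41.543 N/mm
δ = F/k = 819 / 41.543 = 19.714 mm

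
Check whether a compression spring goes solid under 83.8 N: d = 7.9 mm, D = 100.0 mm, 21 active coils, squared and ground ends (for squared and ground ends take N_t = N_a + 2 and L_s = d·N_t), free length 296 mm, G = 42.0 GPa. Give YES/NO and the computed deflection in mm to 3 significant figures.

NO, δ = 86.1 mm

k = Gd⁴/(8D³N_a) = (42.0×10³)(7.9⁴)/(8·100.0³·21) = 0.97375 N/mm
N_t = 23; L_s = 7.9·23 = 181.7 mm; δ_solid = L₀ − L_s = 296 − 181.7 = 114.3 mm
δ = F/k = 83.8/0.97375 = 86.059 mm
δ < δ_solid → spring does not go solid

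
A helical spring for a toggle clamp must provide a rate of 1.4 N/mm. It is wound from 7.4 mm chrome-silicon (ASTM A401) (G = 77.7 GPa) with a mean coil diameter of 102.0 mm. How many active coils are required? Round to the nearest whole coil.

20

N_a = Gd⁴/(8D³k) = (77.7×10³ × 7.4⁴)/(8 × 102.0³ × 1.4)
    = 2.32996e+08 / 1.18855e+07 = 19.6 → 20 coils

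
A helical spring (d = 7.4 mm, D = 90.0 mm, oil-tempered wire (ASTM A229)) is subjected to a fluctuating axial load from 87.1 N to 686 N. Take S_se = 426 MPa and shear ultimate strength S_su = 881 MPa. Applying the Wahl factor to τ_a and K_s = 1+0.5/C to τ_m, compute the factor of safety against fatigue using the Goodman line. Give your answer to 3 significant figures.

C = D/d = 90.0/7.4 = 12.1622; K_W = (4C−1)/(4C−4)+0.615/C = 1.1178; K_s = 1+0.5/C = 1.0411
F_a = (F_max−F_min)/2 = 299.45 N; F_m = (F_max+F_min)/2 = 386.55 N
τ_a = K_W·8F_aD/(πd³) = 1.1178 × 169.36 = 189.3 MPa
τ_m = K_s·8F_mD/(πd³) = 1.0411 × 218.62 = 227.61 MPa
Goodman: 1/n_f = τ_a/S_se + τ_m/S_su = 189.3/426 + 227.61/881 = 0.44438 + 0.25835 = 0.70273
n_f = 1/0.70273 = 1.423

1.42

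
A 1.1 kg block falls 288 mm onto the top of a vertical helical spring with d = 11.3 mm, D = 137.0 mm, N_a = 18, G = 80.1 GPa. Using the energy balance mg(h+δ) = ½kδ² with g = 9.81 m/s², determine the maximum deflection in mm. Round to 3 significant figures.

k = Gd⁴/(8D³N_a) = (80.1×10³)(11.3⁴)/(8·137.0³·18) = 3.5271 N/mm
W = mg = 1.1 × 9.81 = 10.791 N
½kδ² − Wδ − Wh = 0 → δ = (W + √(W² + 2kWh))/k
δ = (10.791 + √(116.45 + 21923.3))/3.5271 = (10.791 + 148.46)/3.5271 = 45.15 mm

45.1 mm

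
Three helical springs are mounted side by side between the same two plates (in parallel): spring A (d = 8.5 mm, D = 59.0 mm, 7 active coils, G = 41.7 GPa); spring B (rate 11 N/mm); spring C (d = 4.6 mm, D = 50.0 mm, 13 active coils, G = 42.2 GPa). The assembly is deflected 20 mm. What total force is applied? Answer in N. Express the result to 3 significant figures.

628 N

k_A = Gd⁴/(8D³N_a) = (41.7×10³)(8.5⁴)/(8·59.0³·7) = 18.926 N/mm
k_C = Gd⁴/(8D³N_a) = (42.2×10³)(4.6⁴)/(8·50.0³·13) = 1.4535 N/mm
Parallel: k_eq = 18.926 + 11 + 1.4535 = 31.38 N/mm
F = k_eq·δ = 31.38·20 = 627.6 N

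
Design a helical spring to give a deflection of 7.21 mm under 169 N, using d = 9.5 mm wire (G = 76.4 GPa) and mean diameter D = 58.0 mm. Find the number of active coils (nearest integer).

Required rate k = F/δ = 169/7.21 = 23.44 N/mm
N_a = Gd⁴/(8D³k) = (76.4×10³ × 9.5⁴)/(8 × 58.0³ × 23.44)
    = 6.22283e+08 / 3.65869e+07 = 17.01 → 17 coils

17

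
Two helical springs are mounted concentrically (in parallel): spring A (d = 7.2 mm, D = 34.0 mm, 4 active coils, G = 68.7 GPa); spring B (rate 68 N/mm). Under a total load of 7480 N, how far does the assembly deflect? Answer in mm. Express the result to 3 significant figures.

k_A = Gd⁴/(8D³N_a) = (68.7×10³)(7.2⁴)/(8·34.0³·4) = 146.79 N/mm
Parallel: k_eq = 146.79 + 68 = 214.79 N/mm
δ = F/k_eq = 7480/214.79 = 34.825 mm

34.8 mm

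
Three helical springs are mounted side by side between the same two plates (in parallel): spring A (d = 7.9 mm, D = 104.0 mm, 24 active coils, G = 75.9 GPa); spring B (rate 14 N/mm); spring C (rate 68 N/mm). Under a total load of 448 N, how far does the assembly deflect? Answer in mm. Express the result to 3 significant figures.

k_A = Gd⁴/(8D³N_a) = (75.9×10³)(7.9⁴)/(8·104.0³·24) = 1.3688 N/mm
Parallel: k_eq = 1.3688 + 14 + 68 = 83.369 N/mm
δ = F/k_eq = 448/83.369 = 5.3737 mm

5.37 mm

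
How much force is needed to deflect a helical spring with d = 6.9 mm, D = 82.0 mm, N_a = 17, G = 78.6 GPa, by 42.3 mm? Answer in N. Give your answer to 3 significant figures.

k = Gd⁴/(8D³N_a) = (78.6×10³)(6.9⁴)/(8·82.0³·17) = 2.376 N/mm
F = k·δ = 2.376 × 42.3 = 100.5 N

101 N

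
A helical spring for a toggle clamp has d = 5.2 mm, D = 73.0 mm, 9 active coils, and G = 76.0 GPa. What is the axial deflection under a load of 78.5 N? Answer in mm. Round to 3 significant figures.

39.6 mm

k = Gd⁴/(8D³N_a) = (76.0×10³)(5.2⁴)/(8·73.0³·9) = 1.9839 N/mm
δ = F/k = 78.5 / 1.9839 = 39.568 mm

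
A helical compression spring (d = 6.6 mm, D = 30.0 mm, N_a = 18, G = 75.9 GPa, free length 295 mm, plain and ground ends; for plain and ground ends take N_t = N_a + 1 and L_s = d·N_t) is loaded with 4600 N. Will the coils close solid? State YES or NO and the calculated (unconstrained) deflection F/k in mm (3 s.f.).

k = Gd⁴/(8D³N_a) = (75.9×10³)(6.6⁴)/(8·30.0³·18) = 37.042 N/mm
N_t = 19; L_s = 6.6·19 = 125.4 mm; δ_solid = L₀ − L_s = 295 − 125.4 = 169.6 mm
δ = F/k = 4600/37.042 = 124.18 mm
δ < δ_solid → spring does not go solid

NO, δ = 124 mm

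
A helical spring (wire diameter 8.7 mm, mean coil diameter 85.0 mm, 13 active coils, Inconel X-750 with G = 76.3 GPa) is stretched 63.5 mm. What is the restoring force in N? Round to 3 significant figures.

435 N

k = Gd⁴/(8D³N_a) = (76.3×10³)(8.7⁴)/(8·85.0³·13) = 6.844 N/mm
F = k·δ = 6.844 × 63.5 = 434.6 N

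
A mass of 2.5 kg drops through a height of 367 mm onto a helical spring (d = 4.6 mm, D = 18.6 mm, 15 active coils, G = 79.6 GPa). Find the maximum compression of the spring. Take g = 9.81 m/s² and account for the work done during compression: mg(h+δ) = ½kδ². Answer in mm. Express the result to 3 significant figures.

20.3 mm

k = Gd⁴/(8D³N_a) = (79.6×10³)(4.6⁴)/(8·18.6³·15) = 46.156 N/mm
W = mg = 2.5 × 9.81 = 24.525 N
½kδ² − Wδ − Wh = 0 → δ = (W + √(W² + 2kWh))/k
δ = (24.525 + √(601.48 + 830863))/46.156 = (24.525 + 911.85)/46.156 = 20.287 mm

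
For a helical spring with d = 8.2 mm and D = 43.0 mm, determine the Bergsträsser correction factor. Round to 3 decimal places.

C = D/d = 43.0/8.2 = 5.2439
K_B = (4C+2)/(4C−3) = 22.976/17.976 = 1.2782

1.278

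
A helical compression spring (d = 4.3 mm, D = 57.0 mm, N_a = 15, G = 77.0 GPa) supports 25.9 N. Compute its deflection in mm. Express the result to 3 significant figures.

21.9 mm

k = Gd⁴/(8D³N_a) = (77.0×10³)(4.3⁴)/(8·57.0³·15) = 1.1846 N/mm
δ = F/k = 25.9 / 1.1846 = 21.865 mm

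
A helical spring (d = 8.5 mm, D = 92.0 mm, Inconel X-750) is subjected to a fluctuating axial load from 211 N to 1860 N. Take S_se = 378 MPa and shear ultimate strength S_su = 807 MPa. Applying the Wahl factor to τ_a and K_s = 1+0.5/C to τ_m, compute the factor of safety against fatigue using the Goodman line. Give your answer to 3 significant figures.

C = D/d = 92.0/8.5 = 10.8235; K_W = (4C−1)/(4C−4)+0.615/C = 1.1332; K_s = 1+0.5/C = 1.0462
F_a = (F_max−F_min)/2 = 824.5 N; F_m = (F_max+F_min)/2 = 1035.5 N
τ_a = K_W·8F_aD/(πd³) = 1.1332 × 314.53 = 356.42 MPa
τ_m = K_s·8F_mD/(πd³) = 1.0462 × 395.02 = 413.27 MPa
Goodman: 1/n_f = τ_a/S_se + τ_m/S_su = 356.42/378 + 413.27/807 = 0.94290 + 0.51211 = 1.455
n_f = 1/1.455 = 0.6873

0.687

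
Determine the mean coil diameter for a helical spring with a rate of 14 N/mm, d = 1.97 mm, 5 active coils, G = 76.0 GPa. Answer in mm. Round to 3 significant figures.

12.7 mm

D = (Gd⁴/(8N_a·k))^(1/3) = (76.0×10³·1.97⁴/(8·5·14))^(1/3)
  = (2044.05)^(1/3) = 12.6910 mm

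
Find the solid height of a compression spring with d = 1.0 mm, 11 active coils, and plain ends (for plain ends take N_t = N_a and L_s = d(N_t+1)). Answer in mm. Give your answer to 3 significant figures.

12.0 mm

plain ends: N_t = N_a = 11
L_s = d·(N_t+1) = 1.0 × 12 = 12 mm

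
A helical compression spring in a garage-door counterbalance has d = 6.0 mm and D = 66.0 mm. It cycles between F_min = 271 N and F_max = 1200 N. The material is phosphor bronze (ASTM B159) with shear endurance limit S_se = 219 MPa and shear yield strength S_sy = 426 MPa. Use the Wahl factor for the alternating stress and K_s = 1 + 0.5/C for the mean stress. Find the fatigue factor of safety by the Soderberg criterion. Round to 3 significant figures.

C = D/d = 66.0/6.0 = 11.0000; K_W = (4C−1)/(4C−4)+0.615/C = 1.1309; K_s = 1+0.5/C = 1.0455
F_a = (F_max−F_min)/2 = 464.5 N; F_m = (F_max+F_min)/2 = 735.5 N
τ_a = K_W·8F_aD/(πd³) = 1.1309 × 361.42 = 408.74 MPa
τ_m = K_s·8F_mD/(πd³) = 1.0455 × 572.29 = 598.3 MPa
Soderberg: 1/n_f = τ_a/S_se + τ_m/S_sy = 408.74/219 + 598.3/426 = 1.86638 + 1.40446 = 3.2708
n_f = 1/3.2708 = 0.3057

0.306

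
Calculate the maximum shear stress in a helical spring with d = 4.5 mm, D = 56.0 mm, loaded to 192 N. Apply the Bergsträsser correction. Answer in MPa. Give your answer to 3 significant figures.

333 MPa

Spring index C = D/d = 56.0/4.5 = 12.4444
K_B = (4C+2)/(4C−3) = 51.778/46.778 = 1.1069
τ₀ = 8FD/(πd³) = 8·192·56.0/(π·4.5³) = 86016/286.28 = 300.46 MPa
τ_max = K·τ₀ = 1.1069 × 300.46 = 332.58 MPa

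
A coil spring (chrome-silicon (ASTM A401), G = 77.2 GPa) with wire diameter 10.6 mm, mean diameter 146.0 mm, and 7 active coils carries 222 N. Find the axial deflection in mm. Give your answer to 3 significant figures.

39.7 mm

k = Gd⁴/(8D³N_a) = (77.2×10³)(10.6⁴)/(8·146.0³·7) = 5.5923 N/mm
δ = F/k = 222 / 5.5923 = 39.697 mm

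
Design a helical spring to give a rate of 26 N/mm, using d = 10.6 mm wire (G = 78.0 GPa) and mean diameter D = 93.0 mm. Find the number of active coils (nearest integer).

N_a = Gd⁴/(8D³k) = (78.0×10³ × 10.6⁴)/(8 × 93.0³ × 26)
    = 9.84732e+08 / 1.67306e+08 = 5.886 → 6 coils

6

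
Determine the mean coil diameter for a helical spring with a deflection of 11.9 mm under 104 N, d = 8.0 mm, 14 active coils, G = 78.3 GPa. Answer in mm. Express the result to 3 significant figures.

Required rate k = F/δ = 104/11.9 = 8.7395 N/mm
D = (Gd⁴/(8N_a·k))^(1/3) = (78.3×10³·8.0⁴/(8·14·8.7395))^(1/3)
  = (327655)^(1/3) = 68.9402 mm

68.9 mm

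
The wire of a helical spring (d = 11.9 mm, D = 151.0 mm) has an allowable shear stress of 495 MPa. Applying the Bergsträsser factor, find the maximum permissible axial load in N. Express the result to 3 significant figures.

C = D/d = 151.0/11.9 = 12.6891
K_B = (4C+2)/(4C−3) = 52.756/47.756 = 1.1047
τ_max = K·8FD/(πd³) → F_max = τ_allow·πd³/(8DK)
F_max = 495·π·11.9³/(8·151.0·1.1047) = 2.6206e+06/1334.5 = 1963.7 N

1960 N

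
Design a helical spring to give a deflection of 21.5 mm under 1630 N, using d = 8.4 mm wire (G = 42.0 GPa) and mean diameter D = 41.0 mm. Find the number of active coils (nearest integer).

5

Required rate k = F/δ = 1630/21.5 = 75.814 N/mm
N_a = Gd⁴/(8D³k) = (42.0×10³ × 8.4⁴)/(8 × 41.0³ × 75.814)
    = 2.09106e+08 / 4.18014e+07 = 5.002 → 5 coils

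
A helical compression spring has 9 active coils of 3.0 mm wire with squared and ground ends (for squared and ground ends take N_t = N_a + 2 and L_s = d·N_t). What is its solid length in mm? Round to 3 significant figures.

squared and ground ends: N_t = N_a + 2 = 9 + 2 = 11
L_s = d·N_t = 3.0 × 11 = 33 mm

33.0 mm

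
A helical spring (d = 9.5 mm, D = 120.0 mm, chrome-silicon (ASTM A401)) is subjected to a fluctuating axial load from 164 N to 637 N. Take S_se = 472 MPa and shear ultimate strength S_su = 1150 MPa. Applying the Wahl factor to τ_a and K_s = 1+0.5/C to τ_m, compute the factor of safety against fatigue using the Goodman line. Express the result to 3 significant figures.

3.05

C = D/d = 120.0/9.5 = 12.6316; K_W = (4C−1)/(4C−4)+0.615/C = 1.1132; K_s = 1+0.5/C = 1.0396
F_a = (F_max−F_min)/2 = 236.5 N; F_m = (F_max+F_min)/2 = 400.5 N
τ_a = K_W·8F_aD/(πd³) = 1.1132 × 84.291 = 93.83 MPa
τ_m = K_s·8F_mD/(πd³) = 1.0396 × 142.74 = 148.39 MPa
Goodman: 1/n_f = τ_a/S_se + τ_m/S_su = 93.83/472 + 148.39/1150 = 0.19879 + 0.12904 = 0.32783
n_f = 1/0.32783 = 3.05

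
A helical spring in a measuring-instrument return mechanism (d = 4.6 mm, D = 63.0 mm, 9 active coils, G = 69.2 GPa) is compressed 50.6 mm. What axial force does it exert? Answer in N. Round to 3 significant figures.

87.1 N

k = Gd⁴/(8D³N_a) = (69.2×10³)(4.6⁴)/(8·63.0³·9) = 1.721 N/mm
F = k·δ = 1.721 × 50.6 = 87.083 N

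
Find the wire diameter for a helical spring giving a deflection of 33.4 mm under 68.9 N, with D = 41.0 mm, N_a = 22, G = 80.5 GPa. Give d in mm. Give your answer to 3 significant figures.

4.20 mm

Required rate k = F/δ = 68.9/33.4 = 2.0629 N/mm
d = (8D³N_a·k / G)^(1/4) = (8·41.0³·22·2.0629 / (80.5×10³))^0.25
  = (310.84)^0.25 = 4.1989 mm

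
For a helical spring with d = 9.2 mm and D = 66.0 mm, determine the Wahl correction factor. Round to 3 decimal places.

C = D/d = 66.0/9.2 = 7.1739
K_W = (4C−1)/(4C−4) + 0.615/C = 27.696/24.696 + 0.0857 = 1.2072

1.207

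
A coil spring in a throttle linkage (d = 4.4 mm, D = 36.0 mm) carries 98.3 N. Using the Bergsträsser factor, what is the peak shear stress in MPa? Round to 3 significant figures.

Spring index C = D/d = 36.0/4.4 = 8.1818
K_B = (4C+2)/(4C−3) = 34.727/29.727 = 1.1682
τ₀ = 8FD/(πd³) = 8·98.3·36.0/(π·4.4³) = 28310.4/267.61 = 105.79 MPa
τ_max = K·τ₀ = 1.1682 × 105.79 = 123.58 MPa

124 MPa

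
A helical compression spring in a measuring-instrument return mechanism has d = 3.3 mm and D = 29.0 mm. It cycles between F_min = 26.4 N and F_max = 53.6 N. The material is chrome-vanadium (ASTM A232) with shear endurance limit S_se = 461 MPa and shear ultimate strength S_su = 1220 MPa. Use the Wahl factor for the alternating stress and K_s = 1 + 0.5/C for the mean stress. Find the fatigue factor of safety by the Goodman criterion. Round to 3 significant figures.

7.05

C = D/d = 29.0/3.3 = 8.7879; K_W = (4C−1)/(4C−4)+0.615/C = 1.1663; K_s = 1+0.5/C = 1.0569
F_a = (F_max−F_min)/2 = 13.6 N; F_m = (F_max+F_min)/2 = 40 N
τ_a = K_W·8F_aD/(πd³) = 1.1663 × 27.947 = 32.594 MPa
τ_m = K_s·8F_mD/(πd³) = 1.0569 × 82.197 = 86.874 MPa
Goodman: 1/n_f = τ_a/S_se + τ_m/S_su = 32.594/461 + 86.874/1220 = 0.07070 + 0.07121 = 0.14191
n_f = 1/0.14191 = 7.047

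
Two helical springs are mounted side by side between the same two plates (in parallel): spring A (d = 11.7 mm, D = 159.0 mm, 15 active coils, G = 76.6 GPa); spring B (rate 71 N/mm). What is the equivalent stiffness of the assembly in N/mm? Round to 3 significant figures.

k_A = Gd⁴/(8D³N_a) = (76.6×10³)(11.7⁴)/(8·159.0³·15) = 2.9758 N/mm
Parallel: k_eq = 2.9758 + 71 = 73.976 N/mm

74.0 N/mm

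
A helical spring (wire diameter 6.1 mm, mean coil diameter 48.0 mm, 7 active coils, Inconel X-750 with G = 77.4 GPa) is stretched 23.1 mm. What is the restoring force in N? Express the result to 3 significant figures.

400 N

k = Gd⁴/(8D³N_a) = (77.4×10³)(6.1⁴)/(8·48.0³·7) = 17.304 N/mm
F = k·δ = 17.304 × 23.1 = 399.72 N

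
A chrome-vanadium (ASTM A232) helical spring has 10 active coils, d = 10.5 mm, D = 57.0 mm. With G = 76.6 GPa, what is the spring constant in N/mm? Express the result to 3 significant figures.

62.8 N/mm

k = Gd⁴/(8D³N_a) = (76.6×10³ × 10.5⁴) / (8 × 57.0³ × 10)
  = 9.31078e+08 / 1.48154e+07 = 62.845 N/mm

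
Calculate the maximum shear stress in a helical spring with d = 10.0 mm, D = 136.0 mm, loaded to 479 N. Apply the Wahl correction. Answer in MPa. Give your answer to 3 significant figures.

Spring index C = D/d = 136.0/10.0 = 13.6000
K_W = (4C−1)/(4C−4) + 0.615/C = 53.400/50.400 + 0.0452 = 1.1047
τ₀ = 8FD/(πd³) = 8·479·136.0/(π·10.0³) = 521152/3141.6 = 165.89 MPa
τ_max = K·τ₀ = 1.1047 × 165.89 = 183.26 MPa

183 MPa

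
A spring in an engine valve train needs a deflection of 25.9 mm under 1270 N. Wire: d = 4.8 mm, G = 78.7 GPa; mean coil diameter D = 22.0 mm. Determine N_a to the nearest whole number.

Required rate k = F/δ = 1270/25.9 = 49.035 N/mm
N_a = Gd⁴/(8D³k) = (78.7×10³ × 4.8⁴)/(8 × 22.0³ × 49.035)
    = 4.17772e+07 / 4.17698e+06 = 10 → 10 coils

10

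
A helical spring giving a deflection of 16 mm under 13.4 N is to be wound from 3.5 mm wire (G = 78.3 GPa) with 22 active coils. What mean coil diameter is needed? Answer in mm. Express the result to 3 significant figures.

Required rate k = F/δ = 13.4/16 = 0.8375 N/mm
D = (Gd⁴/(8N_a·k))^(1/3) = (78.3×10³·3.5⁴/(8·22·0.8375))^(1/3)
  = (79714.3)^(1/3) = 43.0373 mm

43.0 mm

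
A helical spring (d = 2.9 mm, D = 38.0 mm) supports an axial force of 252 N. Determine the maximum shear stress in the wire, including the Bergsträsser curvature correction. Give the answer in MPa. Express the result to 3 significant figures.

1100 MPa

Spring index C = D/d = 38.0/2.9 = 13.1034
K_B = (4C+2)/(4C−3) = 54.414/49.414 = 1.1012
τ₀ = 8FD/(πd³) = 8·252·38.0/(π·2.9³) = 76608/76.62 = 999.84 MPa
τ_max = K·τ₀ = 1.1012 × 999.84 = 1101 MPa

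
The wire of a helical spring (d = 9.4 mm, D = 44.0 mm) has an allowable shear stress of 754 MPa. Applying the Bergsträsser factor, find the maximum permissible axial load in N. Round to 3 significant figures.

C = D/d = 44.0/9.4 = 4.6809
K_B = (4C+2)/(4C−3) = 20.723/15.723 = 1.3180
τ_max = K·8FD/(πd³) → F_max = τ_allow·πd³/(8DK)
F_max = 754·π·9.4³/(8·44.0·1.3180) = 1.9675e+06/463.94 = 4240.8 N

4240 N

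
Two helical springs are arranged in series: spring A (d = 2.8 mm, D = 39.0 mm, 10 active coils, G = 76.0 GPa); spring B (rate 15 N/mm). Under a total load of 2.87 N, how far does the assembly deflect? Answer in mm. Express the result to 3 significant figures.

3.11 mm

k_A = Gd⁴/(8D³N_a) = (76.0×10³)(2.8⁴)/(8·39.0³·10) = 0.98438 N/mm
Series: 1/k_eq = 1/0.98438 + 1/15 = 1.0825; k_eq = 0.92376 N/mm
δ = F/k_eq = 2.87/0.92376 = 3.1069 mm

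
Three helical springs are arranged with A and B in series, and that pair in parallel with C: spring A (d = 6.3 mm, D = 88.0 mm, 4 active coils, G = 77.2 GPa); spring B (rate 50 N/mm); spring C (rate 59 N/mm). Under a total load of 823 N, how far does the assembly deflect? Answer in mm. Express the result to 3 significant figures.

12.9 mm

k_A = Gd⁴/(8D³N_a) = (77.2×10³)(6.3⁴)/(8·88.0³·4) = 5.5768 N/mm
Springs A,B series: k_AB = 1/(1/5.5768+1/50) = 5.0172 N/mm; parallel with C: k_eq = 5.0172+59 = 64.017 N/mm
δ = F/k_eq = 823/64.017 = 12.856 mm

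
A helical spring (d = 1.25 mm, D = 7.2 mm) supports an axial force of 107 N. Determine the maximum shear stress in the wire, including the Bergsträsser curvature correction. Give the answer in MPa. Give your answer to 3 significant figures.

Spring index C = D/d = 7.2/1.25 = 5.7600
K_B = (4C+2)/(4C−3) = 25.040/20.040 = 1.2495
τ₀ = 8FD/(πd³) = 8·107·7.2/(π·1.25³) = 6163.2/6.1359 = 1004.4 MPa
τ_max = K·τ₀ = 1.2495 × 1004.4 = 1255.1 MPa

1260 MPa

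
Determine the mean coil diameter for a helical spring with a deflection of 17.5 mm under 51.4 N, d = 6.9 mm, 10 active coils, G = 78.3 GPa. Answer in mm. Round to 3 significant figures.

91.1 mm

Required rate k = F/δ = 51.4/17.5 = 2.9371 N/mm
D = (Gd⁴/(8N_a·k))^(1/3) = (78.3×10³·6.9⁴/(8·10·2.9371))^(1/3)
  = (755341)^(1/3) = 91.0712 mm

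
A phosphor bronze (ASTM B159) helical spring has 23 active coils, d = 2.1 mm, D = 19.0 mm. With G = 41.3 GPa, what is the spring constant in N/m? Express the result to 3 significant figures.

k = Gd⁴/(8D³N_a) = (41.3×10³ × 2.1⁴) / (8 × 19.0³ × 23)
  = 803207 / 1.26206e+06 = 0.63643 N/mm = 636.43 N/m

636 N/m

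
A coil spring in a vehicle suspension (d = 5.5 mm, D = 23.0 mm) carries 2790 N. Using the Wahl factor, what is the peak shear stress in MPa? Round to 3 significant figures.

Spring index C = D/d = 23.0/5.5 = 4.1818
K_W = (4C−1)/(4C−4) + 0.615/C = 15.727/12.727 + 0.1471 = 1.3828
τ₀ = 8FD/(πd³) = 8·2790·23.0/(π·5.5³) = 513360/522.68 = 982.16 MPa
τ_max = K·τ₀ = 1.3828 × 982.16 = 1358.1 MPa

1360 MPa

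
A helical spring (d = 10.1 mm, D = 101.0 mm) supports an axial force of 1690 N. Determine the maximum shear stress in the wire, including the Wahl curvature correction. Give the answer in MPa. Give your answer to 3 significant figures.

483 MPa

Spring index C = D/d = 101.0/10.1 = 10.0000
K_W = (4C−1)/(4C−4) + 0.615/C = 39.000/36.000 + 0.0615 = 1.1448
τ₀ = 8FD/(πd³) = 8·1690·101.0/(π·10.1³) = 1.36552e+06/3236.8 = 421.88 MPa
τ_max = K·τ₀ = 1.1448 × 421.88 = 482.98 MPa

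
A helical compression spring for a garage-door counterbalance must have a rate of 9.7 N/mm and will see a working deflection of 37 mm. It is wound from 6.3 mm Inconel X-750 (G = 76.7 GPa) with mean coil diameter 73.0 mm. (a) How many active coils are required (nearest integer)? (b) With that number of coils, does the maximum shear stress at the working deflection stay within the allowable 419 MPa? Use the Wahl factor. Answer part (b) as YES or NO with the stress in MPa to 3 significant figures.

(a) 4 coils; (b) YES, τ_max = 300 MPa

N_a = Gd⁴/(8D³k) = (76.7×10³)(6.3⁴)/(8·73.0³·9.7) = 4.002 → N_a = 4
Actual rate k = Gd⁴/(8D³·4) = 9.706 N/mm
Working load F = kδ = 9.706·37 = 359.12 N
C = 73.0/6.3 = 11.5873; K_W = (4C−1)/(4C−4)+0.615/C = 1.1239
τ_max = K_W·8FD/(πd³) = 1.1239·266.98 = 300.07 MPa
τ_max ≤ 419 MPa → acceptable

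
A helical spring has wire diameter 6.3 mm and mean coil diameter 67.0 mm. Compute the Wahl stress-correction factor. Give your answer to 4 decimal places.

1.1357

C = D/d = 67.0/6.3 = 10.6349
K_W = (4C−1)/(4C−4) + 0.615/C = 41.540/38.540 + 0.0578 = 1.1357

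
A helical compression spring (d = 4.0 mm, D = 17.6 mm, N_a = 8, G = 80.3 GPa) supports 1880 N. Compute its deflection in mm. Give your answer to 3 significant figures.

k = Gd⁴/(8D³N_a) = (80.3×10³)(4.0⁴)/(8·17.6³·8) = 58.917 N/mm
δ = F/k = 1880 / 58.917 = 31.91 mm

31.9 mm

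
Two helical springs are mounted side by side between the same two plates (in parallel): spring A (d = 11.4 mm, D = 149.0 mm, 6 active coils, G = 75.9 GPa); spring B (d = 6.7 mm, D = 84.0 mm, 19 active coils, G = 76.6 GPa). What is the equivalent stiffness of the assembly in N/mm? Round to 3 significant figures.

9.79 N/mm

k_A = Gd⁴/(8D³N_a) = (75.9×10³)(11.4⁴)/(8·149.0³·6) = 8.0735 N/mm
k_B = Gd⁴/(8D³N_a) = (76.6×10³)(6.7⁴)/(8·84.0³·19) = 1.7134 N/mm
Parallel: k_eq = 8.0735 + 1.7134 = 9.7868 N/mm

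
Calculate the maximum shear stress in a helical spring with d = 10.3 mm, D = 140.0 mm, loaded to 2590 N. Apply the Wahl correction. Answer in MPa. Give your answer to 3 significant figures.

934 MPa

Spring index C = D/d = 140.0/10.3 = 13.5922
K_W = (4C−1)/(4C−4) + 0.615/C = 53.369/50.369 + 0.0452 = 1.1048
τ₀ = 8FD/(πd³) = 8·2590·140.0/(π·10.3³) = 2.9008e+06/3432.9 = 845 MPa
τ_max = K·τ₀ = 1.1048 × 845 = 933.56 MPa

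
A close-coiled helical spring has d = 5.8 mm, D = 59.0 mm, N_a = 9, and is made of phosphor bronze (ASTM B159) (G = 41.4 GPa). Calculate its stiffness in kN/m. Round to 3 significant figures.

3.17 kN/m

k = Gd⁴/(8D³N_a) = (41.4×10³ × 5.8⁴) / (8 × 59.0³ × 9)
  = 4.68503e+07 / 1.47873e+07 = 3.1683 N/mm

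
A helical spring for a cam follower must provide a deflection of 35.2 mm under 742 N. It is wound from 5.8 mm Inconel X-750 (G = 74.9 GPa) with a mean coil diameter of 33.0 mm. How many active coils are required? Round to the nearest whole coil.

14

Required rate k = F/δ = 742/35.2 = 21.08 N/mm
N_a = Gd⁴/(8D³k) = (74.9×10³ × 5.8⁴)/(8 × 33.0³ × 21.08)
    = 8.47606e+07 / 6.06028e+06 = 13.99 → 14 coils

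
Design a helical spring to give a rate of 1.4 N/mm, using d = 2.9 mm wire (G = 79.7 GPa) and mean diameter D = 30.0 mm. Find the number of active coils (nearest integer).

N_a = Gd⁴/(8D³k) = (79.7×10³ × 2.9⁴)/(8 × 30.0³ × 1.4)
    = 5.63703e+06 / 302400 = 18.64 → 19 coils

19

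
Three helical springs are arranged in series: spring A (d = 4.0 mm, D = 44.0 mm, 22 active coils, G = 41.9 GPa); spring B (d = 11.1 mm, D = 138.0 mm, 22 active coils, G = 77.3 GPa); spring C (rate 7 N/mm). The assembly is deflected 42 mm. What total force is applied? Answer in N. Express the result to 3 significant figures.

21.7 N

k_A = Gd⁴/(8D³N_a) = (41.9×10³)(4.0⁴)/(8·44.0³·22) = 0.71546 N/mm
k_B = Gd⁴/(8D³N_a) = (77.3×10³)(11.1⁴)/(8·138.0³·22) = 2.537 N/mm
Series: 1/k_eq = 1/0.71546 + 1/2.537 + 1/7 = 1.9347; k_eq = 0.51687 N/mm
F = k_eq·δ = 0.51687·42 = 21.708 N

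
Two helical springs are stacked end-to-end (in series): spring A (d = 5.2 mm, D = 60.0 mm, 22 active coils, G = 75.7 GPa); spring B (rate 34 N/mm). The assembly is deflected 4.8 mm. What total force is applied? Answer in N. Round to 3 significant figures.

k_A = Gd⁴/(8D³N_a) = (75.7×10³)(5.2⁴)/(8·60.0³·22) = 1.4559 N/mm
Series: 1/k_eq = 1/1.4559 + 1/34 = 0.71625; k_eq = 1.3962 N/mm
F = k_eq·δ = 1.3962·4.8 = 6.7015 N

6.70 N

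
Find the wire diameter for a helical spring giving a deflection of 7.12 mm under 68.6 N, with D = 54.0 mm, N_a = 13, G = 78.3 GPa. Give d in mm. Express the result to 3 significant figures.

6.70 mm

Required rate k = F/δ = 68.6/7.12 = 9.6348 N/mm
d = (8D³N_a·k / G)^(1/4) = (8·54.0³·13·9.6348 / (78.3×10³))^0.25
  = (2015.1)^0.25 = 6.7000 mm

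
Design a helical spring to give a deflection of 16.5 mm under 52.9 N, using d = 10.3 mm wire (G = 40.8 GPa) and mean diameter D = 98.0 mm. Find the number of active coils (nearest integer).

19

Required rate k = F/δ = 52.9/16.5 = 3.2061 N/mm
N_a = Gd⁴/(8D³k) = (40.8×10³ × 10.3⁴)/(8 × 98.0³ × 3.2061)
    = 4.59208e+08 / 2.41401e+07 = 19.02 → 19 coils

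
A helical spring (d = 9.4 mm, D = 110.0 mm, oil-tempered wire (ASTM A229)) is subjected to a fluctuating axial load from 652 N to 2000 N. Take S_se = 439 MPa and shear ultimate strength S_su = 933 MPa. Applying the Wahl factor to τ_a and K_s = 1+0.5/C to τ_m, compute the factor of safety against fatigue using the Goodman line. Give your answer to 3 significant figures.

C = D/d = 110.0/9.4 = 11.7021; K_W = (4C−1)/(4C−4)+0.615/C = 1.1226; K_s = 1+0.5/C = 1.0427
F_a = (F_max−F_min)/2 = 674 N; F_m = (F_max+F_min)/2 = 1326 N
τ_a = K_W·8F_aD/(πd³) = 1.1226 × 227.31 = 255.18 MPa
τ_m = K_s·8F_mD/(πd³) = 1.0427 × 447.19 = 466.3 MPa
Goodman: 1/n_f = τ_a/S_se + τ_m/S_su = 255.18/439 + 466.3/933 = 0.58128 + 0.49978 = 1.0811
n_f = 1/1.0811 = 0.925

0.925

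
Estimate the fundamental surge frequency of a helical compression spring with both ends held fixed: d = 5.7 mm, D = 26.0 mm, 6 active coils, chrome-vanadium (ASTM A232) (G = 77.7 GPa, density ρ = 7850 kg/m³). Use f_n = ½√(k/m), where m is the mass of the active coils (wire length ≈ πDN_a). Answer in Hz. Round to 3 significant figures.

k = Gd⁴/(8D³N_a) = (77.7×10³)(5.7⁴)/(8·26.0³·6) = 97.221 N/mm = 97221 N/m
Wire length L = πDN_a = π·26.0·6 = 490.09 mm
m = ρ·(πd²/4)·L = 7850 × 25.518×10⁻⁶ m² × 0.49009 m = 0.098171 kg
f_n = ½√(k/m) = 0.5·√(97221/0.098171) = 0.5·√(9.9032e+05) = 497.57 Hz

498 Hz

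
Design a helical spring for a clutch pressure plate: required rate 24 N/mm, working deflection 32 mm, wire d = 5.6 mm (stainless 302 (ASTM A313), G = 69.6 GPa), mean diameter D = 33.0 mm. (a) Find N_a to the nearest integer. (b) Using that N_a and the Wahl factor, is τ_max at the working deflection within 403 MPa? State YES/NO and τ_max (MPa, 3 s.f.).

(a) 10 coils; (b) NO, τ_max = 458 MPa

N_a = Gd⁴/(8D³k) = (69.6×10³)(5.6⁴)/(8·33.0³·24) = 9.92 → N_a = 10
Actual rate k = Gd⁴/(8D³·10) = 23.808 N/mm
Working load F = kδ = 23.808·32 = 761.87 N
C = 33.0/5.6 = 5.8929; K_W = (4C−1)/(4C−4)+0.615/C = 1.2576
τ_max = K_W·8FD/(πd³) = 1.2576·364.56 = 458.49 MPa
τ_max > 403 MPa → exceeds allowable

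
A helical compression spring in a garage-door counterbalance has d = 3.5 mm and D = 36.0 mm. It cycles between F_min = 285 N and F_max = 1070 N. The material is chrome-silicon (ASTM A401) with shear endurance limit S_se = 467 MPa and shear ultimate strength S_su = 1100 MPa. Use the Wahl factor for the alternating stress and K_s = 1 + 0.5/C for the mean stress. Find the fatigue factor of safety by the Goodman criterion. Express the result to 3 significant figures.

C = D/d = 36.0/3.5 = 10.2857; K_W = (4C−1)/(4C−4)+0.615/C = 1.1406; K_s = 1+0.5/C = 1.0486
F_a = (F_max−F_min)/2 = 392.5 N; F_m = (F_max+F_min)/2 = 677.5 N
τ_a = K_W·8F_aD/(πd³) = 1.1406 × 839.22 = 957.19 MPa
τ_m = K_s·8F_mD/(πd³) = 1.0486 × 1448.6 = 1519 MPa
Goodman: 1/n_f = τ_a/S_se + τ_m/S_su = 957.19/467 + 1519/1100 = 2.04965 + 1.38092 = 3.4306
n_f = 1/3.4306 = 0.2915

0.291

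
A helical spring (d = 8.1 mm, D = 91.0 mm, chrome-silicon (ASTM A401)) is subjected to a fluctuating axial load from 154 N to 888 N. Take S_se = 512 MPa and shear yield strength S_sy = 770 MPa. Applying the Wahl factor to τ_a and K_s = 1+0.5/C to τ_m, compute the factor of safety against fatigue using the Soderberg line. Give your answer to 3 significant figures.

1.51

C = D/d = 91.0/8.1 = 11.2346; K_W = (4C−1)/(4C−4)+0.615/C = 1.1280; K_s = 1+0.5/C = 1.0445
F_a = (F_max−F_min)/2 = 367 N; F_m = (F_max+F_min)/2 = 521 N
τ_a = K_W·8F_aD/(πd³) = 1.1280 × 160.03 = 180.51 MPa
τ_m = K_s·8F_mD/(πd³) = 1.0445 × 227.18 = 237.29 MPa
Soderberg: 1/n_f = τ_a/S_se + τ_m/S_sy = 180.51/512 + 237.29/770 = 0.35257 + 0.30817 = 0.66073
n_f = 1/0.66073 = 1.513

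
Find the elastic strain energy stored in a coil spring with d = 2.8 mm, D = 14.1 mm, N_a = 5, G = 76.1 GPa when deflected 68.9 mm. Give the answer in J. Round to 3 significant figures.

99.0 J

k = Gd⁴/(8D³N_a) = (76.1×10³)(2.8⁴)/(8·14.1³·5) = 41.716 N/mm
U = ½kδ² = 0.5 × 41.716 × 68.9² = 99017 N·mm = 99.017 J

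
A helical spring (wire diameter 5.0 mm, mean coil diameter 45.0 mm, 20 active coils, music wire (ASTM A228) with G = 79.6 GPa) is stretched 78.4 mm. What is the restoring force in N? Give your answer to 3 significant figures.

268 N

k = Gd⁴/(8D³N_a) = (79.6×10³)(5.0⁴)/(8·45.0³·20) = 3.4122 N/mm
F = k·δ = 3.4122 × 78.4 = 267.52 N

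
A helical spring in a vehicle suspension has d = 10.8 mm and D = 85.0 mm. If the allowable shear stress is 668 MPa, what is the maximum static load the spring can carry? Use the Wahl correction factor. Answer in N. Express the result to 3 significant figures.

C = D/d = 85.0/10.8 = 7.8704
K_W = (4C−1)/(4C−4) + 0.615/C = 30.481/27.481 + 0.0781 = 1.1873
τ_max = K·8FD/(πd³) → F_max = τ_allow·πd³/(8DK)
F_max = 668·π·10.8³/(8·85.0·1.1873) = 2.6436e+06/807.37 = 3274.4 N

3270 N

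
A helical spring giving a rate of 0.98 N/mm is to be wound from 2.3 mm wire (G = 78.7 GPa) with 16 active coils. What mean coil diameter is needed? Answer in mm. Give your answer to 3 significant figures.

D = (Gd⁴/(8N_a·k))^(1/3) = (78.7×10³·2.3⁴/(8·16·0.98))^(1/3)
  = (17557)^(1/3) = 25.9906 mm

26.0 mm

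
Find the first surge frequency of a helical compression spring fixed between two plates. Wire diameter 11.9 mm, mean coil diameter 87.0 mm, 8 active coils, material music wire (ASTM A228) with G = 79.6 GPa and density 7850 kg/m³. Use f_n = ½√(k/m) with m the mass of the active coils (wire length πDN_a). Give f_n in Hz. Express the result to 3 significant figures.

70.4 Hz

k = Gd⁴/(8D³N_a) = (79.6×10³)(11.9⁴)/(8·87.0³·8) = 37.876 N/mm = 37876 N/m
Wire length L = πDN_a = π·87.0·8 = 2186.5 mm
m = ρ·(πd²/4)·L = 7850 × 111.22×10⁻⁶ m² × 2.1865 m = 1.909 kg
f_n = ½√(k/m) = 0.5·√(37876/1.909) = 0.5·√(19840) = 70.428 Hz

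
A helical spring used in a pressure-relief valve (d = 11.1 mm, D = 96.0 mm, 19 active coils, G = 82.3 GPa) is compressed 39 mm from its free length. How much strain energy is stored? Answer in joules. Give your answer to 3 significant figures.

k = Gd⁴/(8D³N_a) = (82.3×10³)(11.1⁴)/(8·96.0³·19) = 9.2904 N/mm
U = ½kδ² = 0.5 × 9.2904 × 39² = 7065.4 N·mm = 7.0654 J

7.07 J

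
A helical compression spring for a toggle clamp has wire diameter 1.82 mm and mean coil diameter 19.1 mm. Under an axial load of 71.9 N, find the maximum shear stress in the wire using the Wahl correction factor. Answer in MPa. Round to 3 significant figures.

660 MPa

Spring index C = D/d = 19.1/1.82 = 10.4945
K_W = (4C−1)/(4C−4) + 0.615/C = 40.978/37.978 + 0.0586 = 1.1376
τ₀ = 8FD/(πd³) = 8·71.9·19.1/(π·1.82³) = 10986.3/18.939 = 580.08 MPa
τ_max = K·τ₀ = 1.1376 × 580.08 = 659.9 MPa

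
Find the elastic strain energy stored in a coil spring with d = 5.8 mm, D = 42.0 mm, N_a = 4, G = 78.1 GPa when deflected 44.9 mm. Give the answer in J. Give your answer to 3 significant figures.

k = Gd⁴/(8D³N_a) = (78.1×10³)(5.8⁴)/(8·42.0³·4) = 37.279 N/mm
U = ½kδ² = 0.5 × 37.279 × 44.9² = 37577 N·mm = 37.577 J

37.6 J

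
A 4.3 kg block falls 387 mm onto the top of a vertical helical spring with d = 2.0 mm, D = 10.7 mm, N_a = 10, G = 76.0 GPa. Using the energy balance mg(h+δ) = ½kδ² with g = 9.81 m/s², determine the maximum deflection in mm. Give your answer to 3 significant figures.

54.8 mm

k = Gd⁴/(8D³N_a) = (76.0×10³)(2.0⁴)/(8·10.7³·10) = 12.408 N/mm
W = mg = 4.3 × 9.81 = 42.183 N
½kδ² − Wδ − Wh = 0 → δ = (W + √(W² + 2kWh))/k
δ = (42.183 + √(1779.4 + 405108))/12.408 = (42.183 + 637.88)/12.408 = 54.809 mm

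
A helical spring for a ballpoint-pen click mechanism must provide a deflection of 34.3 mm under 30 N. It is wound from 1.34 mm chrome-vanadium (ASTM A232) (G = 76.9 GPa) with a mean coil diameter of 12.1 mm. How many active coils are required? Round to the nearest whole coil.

Required rate k = F/δ = 30/34.3 = 0.87464 N/mm
N_a = Gd⁴/(8D³k) = (76.9×10³ × 1.34⁴)/(8 × 12.1³ × 0.87464)
    = 247939 / 12395.8 = 20 → 20 coils

20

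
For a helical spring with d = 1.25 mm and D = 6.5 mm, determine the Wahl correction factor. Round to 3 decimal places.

1.297

C = D/d = 6.5/1.25 = 5.2000
K_W = (4C−1)/(4C−4) + 0.615/C = 19.800/16.800 + 0.1183 = 1.2968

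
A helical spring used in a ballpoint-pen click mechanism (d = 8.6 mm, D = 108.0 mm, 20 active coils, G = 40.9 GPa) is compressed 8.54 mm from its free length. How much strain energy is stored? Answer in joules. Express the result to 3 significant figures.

0.0405 J

k = Gd⁴/(8D³N_a) = (40.9×10³)(8.6⁴)/(8·108.0³·20) = 1.11 N/mm
U = ½kδ² = 0.5 × 1.11 × 8.54² = 40.477 N·mm = 0.040477 J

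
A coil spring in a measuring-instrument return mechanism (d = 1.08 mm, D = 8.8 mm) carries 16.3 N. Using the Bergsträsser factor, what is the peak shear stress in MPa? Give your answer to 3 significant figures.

339 MPa

Spring index C = D/d = 8.8/1.08 = 8.1481
K_B = (4C+2)/(4C−3) = 34.593/29.593 = 1.1690
τ₀ = 8FD/(πd³) = 8·16.3·8.8/(π·1.08³) = 1147.52/3.9575 = 289.96 MPa
τ_max = K·τ₀ = 1.1690 × 289.96 = 338.95 MPa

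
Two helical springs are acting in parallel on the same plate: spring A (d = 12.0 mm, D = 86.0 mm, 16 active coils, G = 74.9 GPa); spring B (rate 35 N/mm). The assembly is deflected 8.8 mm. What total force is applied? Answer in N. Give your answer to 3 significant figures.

k_A = Gd⁴/(8D³N_a) = (74.9×10³)(12.0⁴)/(8·86.0³·16) = 19.077 N/mm
Parallel: k_eq = 19.077 + 35 = 54.077 N/mm
F = k_eq·δ = 54.077·8.8 = 475.87 N

476 N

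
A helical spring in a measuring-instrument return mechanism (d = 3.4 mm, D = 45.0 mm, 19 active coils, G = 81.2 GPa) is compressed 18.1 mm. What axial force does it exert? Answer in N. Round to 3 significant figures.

14.2 N

k = Gd⁴/(8D³N_a) = (81.2×10³)(3.4⁴)/(8·45.0³·19) = 0.78341 N/mm
F = k·δ = 0.78341 × 18.1 = 14.18 N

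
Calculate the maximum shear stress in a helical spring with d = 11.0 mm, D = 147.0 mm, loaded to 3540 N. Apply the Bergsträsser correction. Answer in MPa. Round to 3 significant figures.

Spring index C = D/d = 147.0/11.0 = 13.3636
K_B = (4C+2)/(4C−3) = 55.455/50.455 = 1.0991
τ₀ = 8FD/(πd³) = 8·3540·147.0/(π·11.0³) = 4.16304e+06/4181.5 = 995.59 MPa
τ_max = K·τ₀ = 1.0991 × 995.59 = 1094.3 MPa

1090 MPa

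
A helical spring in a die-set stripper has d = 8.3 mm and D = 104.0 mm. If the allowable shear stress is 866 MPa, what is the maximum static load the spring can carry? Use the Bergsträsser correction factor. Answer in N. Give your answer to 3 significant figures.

1690 N

C = D/d = 104.0/8.3 = 12.5301
K_B = (4C+2)/(4C−3) = 52.120/47.120 = 1.1061
τ_max = K·8FD/(πd³) → F_max = τ_allow·πd³/(8DK)
F_max = 866·π·8.3³/(8·104.0·1.1061) = 1.5556e+06/920.28 = 1690.4 N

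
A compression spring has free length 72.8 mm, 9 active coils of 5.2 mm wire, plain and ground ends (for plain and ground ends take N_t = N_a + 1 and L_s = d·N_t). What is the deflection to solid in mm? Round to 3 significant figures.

20.8 mm

N_t = 10; L_s = 5.2·10 = 52 mm
δ_solid = L₀ − L_s = 72.8 − 52 = 20.8 mm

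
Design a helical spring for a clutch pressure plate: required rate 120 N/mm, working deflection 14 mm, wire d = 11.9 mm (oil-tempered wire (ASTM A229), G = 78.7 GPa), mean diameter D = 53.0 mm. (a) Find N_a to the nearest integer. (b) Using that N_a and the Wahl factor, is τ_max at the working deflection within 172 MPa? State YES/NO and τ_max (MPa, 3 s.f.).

(a) 11 coils; (b) NO, τ_max = 183 MPa

N_a = Gd⁴/(8D³k) = (78.7×10³)(11.9⁴)/(8·53.0³·120) = 11.04 → N_a = 11
Actual rate k = Gd⁴/(8D³·11) = 120.46 N/mm
Working load F = kδ = 120.46·14 = 1686.5 N
C = 53.0/11.9 = 4.4538; K_W = (4C−1)/(4C−4)+0.615/C = 1.3552
τ_max = K_W·8FD/(πd³) = 1.3552·135.07 = 183.05 MPa
τ_max > 172 MPa → exceeds allowable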